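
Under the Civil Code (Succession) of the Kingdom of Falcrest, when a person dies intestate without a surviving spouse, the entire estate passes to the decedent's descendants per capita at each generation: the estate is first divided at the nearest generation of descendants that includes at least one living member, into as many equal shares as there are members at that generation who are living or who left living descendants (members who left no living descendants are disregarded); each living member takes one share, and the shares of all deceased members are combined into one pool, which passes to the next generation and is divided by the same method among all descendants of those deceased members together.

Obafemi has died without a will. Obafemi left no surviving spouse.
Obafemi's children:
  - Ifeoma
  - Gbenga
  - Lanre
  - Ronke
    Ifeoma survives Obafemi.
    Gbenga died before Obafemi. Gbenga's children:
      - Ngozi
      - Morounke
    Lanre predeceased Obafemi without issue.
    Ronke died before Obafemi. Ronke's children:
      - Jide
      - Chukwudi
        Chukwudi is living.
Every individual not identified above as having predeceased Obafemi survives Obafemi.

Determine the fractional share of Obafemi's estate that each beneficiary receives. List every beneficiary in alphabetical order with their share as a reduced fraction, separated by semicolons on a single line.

Chukwudi 1/6; Ifeoma 1/3; Jide 1/6; Morounke 1/6; Ngozi 1/6

There is no surviving spouse, so the entire estate passes to Obafemi's descendants per capita at each generation.
At generation 1 (Ifeoma, Gbenga, Ronke) there are 3 shares of (1)/3 = 1/3 each.
Living: Ifeoma — each takes 1/3.
Deceased: Gbenga and Ronke. Their combined 2/3 is pooled and carried to generation 2.
At generation 2 (Ngozi, Morounke, Jide, Chukwudi) there are 4 shares of (2/3)/4 = 1/6 each.
Living: Ngozi, Morounke, Jide, and Chukwudi — each takes 1/6.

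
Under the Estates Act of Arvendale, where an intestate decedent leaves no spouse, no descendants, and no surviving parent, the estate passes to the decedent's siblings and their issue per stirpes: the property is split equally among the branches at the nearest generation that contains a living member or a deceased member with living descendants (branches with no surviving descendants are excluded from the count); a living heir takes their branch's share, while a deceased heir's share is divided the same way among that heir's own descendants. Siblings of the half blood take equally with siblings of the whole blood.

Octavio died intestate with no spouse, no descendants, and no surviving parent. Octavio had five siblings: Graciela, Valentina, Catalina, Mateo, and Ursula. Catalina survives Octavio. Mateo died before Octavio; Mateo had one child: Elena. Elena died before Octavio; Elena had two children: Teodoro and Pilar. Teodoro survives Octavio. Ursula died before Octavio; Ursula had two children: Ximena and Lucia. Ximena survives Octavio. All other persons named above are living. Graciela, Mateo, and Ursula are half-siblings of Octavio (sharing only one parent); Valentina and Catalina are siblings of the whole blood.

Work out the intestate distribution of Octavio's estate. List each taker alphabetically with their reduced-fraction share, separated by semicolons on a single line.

No spouse, descendants, or parent survives, so the estate passes to Octavio's siblings per stirpes.
Half-blood and whole-blood siblings take equally under the stated rule.
The estate is divided into 5 equal shares of 1/5 among Graciela, Valentina, Catalina, Mateo, Ursula.
Graciela is living and takes 1/5.
Valentina is living and takes 1/5.
Catalina is living and takes 1/5.
Mateo predeceased; the 1/5 allotted to Mateo's branch passes to Mateo's issue by representation.
Elena's line is the sole branch at this level, so the full 1/5 passes to Elena's issue by representation.
The 1/5 is divided into 2 equal shares of 1/10 among Teodoro, Pilar.
Teodoro is living and takes 1/10.
Pilar is living and takes 1/10.
Ursula predeceased; the 1/5 allotted to Ursula's branch passes to Ursula's issue by representation.
The 1/5 is divided into 2 equal shares of 1/10 among Ximena, Lucia.
Ximena is living and takes 1/10.
Lucia is living and takes 1/10.

Catalina 1/5; Graciela 1/5; Lucia 1/10; Pilar 1/10; Teodoro 1/10; Valentina 1/5; Ximena 1/10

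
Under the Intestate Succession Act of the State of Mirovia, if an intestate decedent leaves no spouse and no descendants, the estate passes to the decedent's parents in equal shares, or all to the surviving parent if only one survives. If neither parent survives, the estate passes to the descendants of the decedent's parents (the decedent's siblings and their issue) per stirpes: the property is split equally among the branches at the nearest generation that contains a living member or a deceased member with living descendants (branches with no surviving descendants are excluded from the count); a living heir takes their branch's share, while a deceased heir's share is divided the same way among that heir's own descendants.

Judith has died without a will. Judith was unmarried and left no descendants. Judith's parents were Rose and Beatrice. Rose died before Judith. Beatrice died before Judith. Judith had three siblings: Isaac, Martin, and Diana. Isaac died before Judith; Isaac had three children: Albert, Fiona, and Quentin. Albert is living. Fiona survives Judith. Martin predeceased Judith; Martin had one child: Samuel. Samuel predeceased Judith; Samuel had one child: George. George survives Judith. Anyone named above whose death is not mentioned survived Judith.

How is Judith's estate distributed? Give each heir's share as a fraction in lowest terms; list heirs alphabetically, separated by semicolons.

Albert 1/9; Diana 1/3; Fiona 1/9; George 1/3; Quentin 1/9

Neither parent survives and there are no descendants, so the estate passes to Judith's siblings and their issue per stirpes.
The estate is divided into 3 equal shares of 1/3 among Isaac, Martin, Diana.
Isaac predeceased; the 1/3 allotted to Isaac's branch passes to Isaac's issue by representation.
The 1/3 is divided into 3 equal shares of 1/9 among Albert, Fiona, Quentin.
Albert is living and takes 1/9.
Fiona is living and takes 1/9.
Quentin is living and takes 1/9.
Martin predeceased; the 1/3 allotted to Martin's branch passes to Martin's issue by representation.
Samuel's line is the sole branch at this level, so the full 1/3 passes to Samuel's issue by representation.
George is the sole taker at this level and receives the full 1/3.
Diana is living and takes 1/3.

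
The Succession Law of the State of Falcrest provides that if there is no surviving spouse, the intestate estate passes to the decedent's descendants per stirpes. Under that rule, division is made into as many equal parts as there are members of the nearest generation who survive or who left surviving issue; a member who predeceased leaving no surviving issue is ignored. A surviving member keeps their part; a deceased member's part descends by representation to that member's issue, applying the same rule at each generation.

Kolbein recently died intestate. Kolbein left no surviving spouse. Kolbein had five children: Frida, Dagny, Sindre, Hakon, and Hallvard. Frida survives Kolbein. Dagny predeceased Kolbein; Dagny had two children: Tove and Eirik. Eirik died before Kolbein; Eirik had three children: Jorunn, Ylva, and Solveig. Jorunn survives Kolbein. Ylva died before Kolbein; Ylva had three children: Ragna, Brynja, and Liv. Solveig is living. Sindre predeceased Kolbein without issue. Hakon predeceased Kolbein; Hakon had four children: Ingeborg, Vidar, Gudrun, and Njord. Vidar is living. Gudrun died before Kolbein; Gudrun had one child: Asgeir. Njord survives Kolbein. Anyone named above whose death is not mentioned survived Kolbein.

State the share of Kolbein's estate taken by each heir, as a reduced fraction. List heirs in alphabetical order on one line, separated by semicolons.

Asgeir 1/16; Brynja 1/72; Frida 1/4; Hallvard 1/4; Ingeborg 1/16; Jorunn 1/24; Liv 1/72; Njord 1/16; Ragna 1/72; Solveig 1/24; Tove 1/8; Vidar 1/16

There is no surviving spouse, so the entire estate passes to Kolbein's descendants per stirpes.
Sindre left no surviving issue, so that branch lapses and is disregarded.
The estate is divided into 4 equal shares of 1/4 among Frida, Dagny, Hakon, Hallvard.
Frida is living and takes 1/4.
Dagny predeceased; the 1/4 allotted to Dagny's branch passes to Dagny's issue by representation.
The 1/4 is divided into 2 equal shares of 1/8 among Tove, Eirik.
Tove is living and takes 1/8.
Eirik predeceased; the 1/8 allotted to Eirik's branch passes to Eirik's issue by representation.
The 1/8 is divided into 3 equal shares of 1/24 among Jorunn, Ylva, Solveig.
Jorunn is living and takes 1/24.
Ylva predeceased; the 1/24 allotted to Ylva's branch passes to Ylva's issue by representation.
The 1/24 is divided into 3 equal shares of 1/72 among Ragna, Brynja, Liv.
Ragna is living and takes 1/72.
Brynja is living and takes 1/72.
Liv is living and takes 1/72.
Solveig is living and takes 1/24.
Hakon predeceased; the 1/4 allotted to Hakon's branch passes to Hakon's issue by representation.
The 1/4 is divided into 4 equal shares of 1/16 among Ingeborg, Vidar, Gudrun, Njord.
Ingeborg is living and takes 1/16.
Vidar is living and takes 1/16.
Gudrun predeceased; the 1/16 allotted to Gudrun's branch passes to Gudrun's issue by representation.
Asgeir is the sole taker at this level and receives the full 1/16.
Njord is living and takes 1/16.
Hallvard is living and takes 1/4.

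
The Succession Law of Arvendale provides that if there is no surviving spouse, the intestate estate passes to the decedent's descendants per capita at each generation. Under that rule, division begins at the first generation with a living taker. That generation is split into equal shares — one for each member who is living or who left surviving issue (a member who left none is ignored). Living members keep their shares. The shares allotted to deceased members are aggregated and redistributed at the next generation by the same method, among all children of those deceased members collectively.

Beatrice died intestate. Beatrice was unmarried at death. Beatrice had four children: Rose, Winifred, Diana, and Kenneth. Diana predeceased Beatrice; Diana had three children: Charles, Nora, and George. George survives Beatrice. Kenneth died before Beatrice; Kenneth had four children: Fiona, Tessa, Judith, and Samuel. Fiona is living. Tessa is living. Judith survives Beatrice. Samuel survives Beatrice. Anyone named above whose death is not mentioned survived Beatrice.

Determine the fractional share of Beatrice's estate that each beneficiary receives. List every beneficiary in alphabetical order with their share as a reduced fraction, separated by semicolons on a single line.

Charles 1/14; Fiona 1/14; George 1/14; Judith 1/14; Nora 1/14; Rose 1/4; Samuel 1/14; Tessa 1/14; Winifred 1/4

There is no surviving spouse, so the entire estate passes to Beatrice's descendants per capita at each generation.
At generation 1 (Rose, Winifred, Diana, Kenneth) there are 4 shares of (1)/4 = 1/4 each.
Living: Rose and Winifred — each takes 1/4.
Deceased: Diana and Kenneth. Their combined 1/2 is pooled and carried to generation 2.
At generation 2 (Charles, Nora, George, Fiona, Tessa, Judith, Samuel) there are 7 shares of (1/2)/7 = 1/14 each.
Living: Charles, Nora, George, Fiona, Tessa, Judith, and Samuel — each takes 1/14.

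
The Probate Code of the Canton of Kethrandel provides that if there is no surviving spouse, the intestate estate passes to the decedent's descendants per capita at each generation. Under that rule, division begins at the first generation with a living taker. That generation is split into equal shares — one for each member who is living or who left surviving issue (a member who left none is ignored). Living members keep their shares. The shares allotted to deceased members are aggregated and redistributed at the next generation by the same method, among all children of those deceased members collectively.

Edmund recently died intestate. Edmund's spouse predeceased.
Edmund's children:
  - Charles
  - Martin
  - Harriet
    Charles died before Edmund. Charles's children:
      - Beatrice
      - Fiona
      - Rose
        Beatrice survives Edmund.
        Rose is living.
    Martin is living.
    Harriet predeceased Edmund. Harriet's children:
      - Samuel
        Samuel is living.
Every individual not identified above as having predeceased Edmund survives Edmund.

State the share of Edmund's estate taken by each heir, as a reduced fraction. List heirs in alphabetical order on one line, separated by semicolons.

There is no surviving spouse, so the entire estate passes to Edmund's descendants per capita at each generation.
At generation 1 (Charles, Martin, Harriet) there are 3 shares of (1)/3 = 1/3 each.
Living: Martin — each takes 1/3.
Deceased: Charles and Harriet. Their combined 2/3 is pooled and carried to generation 2.
At generation 2 (Beatrice, Fiona, Rose, Samuel) there are 4 shares of (2/3)/4 = 1/6 each.
Living: Beatrice, Fiona, Rose, and Samuel — each takes 1/6.

Beatrice 1/6; Fiona 1/6; Martin 1/3; Rose 1/6; Samuel 1/6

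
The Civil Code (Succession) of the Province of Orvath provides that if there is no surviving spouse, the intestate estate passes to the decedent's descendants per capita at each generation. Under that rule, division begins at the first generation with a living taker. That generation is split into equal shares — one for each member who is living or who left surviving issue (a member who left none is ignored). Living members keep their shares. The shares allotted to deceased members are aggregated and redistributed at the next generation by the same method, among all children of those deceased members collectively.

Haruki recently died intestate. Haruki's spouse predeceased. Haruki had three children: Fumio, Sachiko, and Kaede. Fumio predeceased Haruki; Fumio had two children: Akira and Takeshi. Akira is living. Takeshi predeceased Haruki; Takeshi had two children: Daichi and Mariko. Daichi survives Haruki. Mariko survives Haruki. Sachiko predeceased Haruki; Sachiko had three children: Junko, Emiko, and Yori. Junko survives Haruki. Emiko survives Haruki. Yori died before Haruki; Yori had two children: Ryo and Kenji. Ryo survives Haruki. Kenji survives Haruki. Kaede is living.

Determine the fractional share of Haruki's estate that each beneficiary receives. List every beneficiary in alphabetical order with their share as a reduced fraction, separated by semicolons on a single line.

There is no surviving spouse, so the entire estate passes to Haruki's descendants per capita at each generation.
At generation 1 (Fumio, Sachiko, Kaede) there are 3 shares of (1)/3 = 1/3 each.
Living: Kaede — each takes 1/3.
Deceased: Fumio and Sachiko. Their combined 2/3 is pooled and carried to generation 2.
At generation 2 (Akira, Takeshi, Junko, Emiko, Yori) there are 5 shares of (2/3)/5 = 2/15 each.
Living: Akira, Junko, and Emiko — each takes 2/15.
Deceased: Takeshi and Yori. Their combined 4/15 is pooled and carried to generation 3.
At generation 3 (Daichi, Mariko, Ryo, Kenji) there are 4 shares of (4/15)/4 = 1/15 each.
Living: Daichi, Mariko, Ryo, and Kenji — each takes 1/15.

Akira 2/15; Daichi 1/15; Emiko 2/15; Junko 2/15; Kaede 1/3; Kenji 1/15; Mariko 1/15; Ryo 1/15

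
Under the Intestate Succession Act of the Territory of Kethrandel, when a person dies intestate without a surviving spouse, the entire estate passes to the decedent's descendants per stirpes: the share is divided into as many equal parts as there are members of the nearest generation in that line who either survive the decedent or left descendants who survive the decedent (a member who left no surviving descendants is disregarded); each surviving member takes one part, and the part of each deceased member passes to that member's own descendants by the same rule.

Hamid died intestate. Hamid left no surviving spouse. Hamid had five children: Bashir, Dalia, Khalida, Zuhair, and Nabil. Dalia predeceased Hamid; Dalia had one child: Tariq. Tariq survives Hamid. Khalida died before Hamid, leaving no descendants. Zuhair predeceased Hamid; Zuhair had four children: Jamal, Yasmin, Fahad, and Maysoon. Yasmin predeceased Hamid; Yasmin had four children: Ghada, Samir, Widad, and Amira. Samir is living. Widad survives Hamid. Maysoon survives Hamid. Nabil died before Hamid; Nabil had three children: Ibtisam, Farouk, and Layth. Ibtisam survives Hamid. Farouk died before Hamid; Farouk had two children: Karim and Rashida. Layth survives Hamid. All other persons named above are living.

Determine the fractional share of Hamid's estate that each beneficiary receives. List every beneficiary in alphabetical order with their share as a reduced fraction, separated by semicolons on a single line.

Amira 1/64; Bashir 1/4; Fahad 1/16; Ghada 1/64; Ibtisam 1/12; Jamal 1/16; Karim 1/24; Layth 1/12; Maysoon 1/16; Rashida 1/24; Samir 1/64; Tariq 1/4; Widad 1/64

There is no surviving spouse, so the entire estate passes to Hamid's descendants per stirpes.
Khalida left no surviving issue, so that branch lapses and is disregarded.
The estate is divided into 4 equal shares of 1/4 among Bashir, Dalia, Zuhair, Nabil.
Bashir is living and takes 1/4.
Dalia predeceased; the 1/4 allotted to Dalia's branch passes to Dalia's issue by representation.
Tariq is the sole taker at this level and receives the full 1/4.
Zuhair predeceased; the 1/4 allotted to Zuhair's branch passes to Zuhair's issue by representation.
The 1/4 is divided into 4 equal shares of 1/16 among Jamal, Yasmin, Fahad, Maysoon.
Jamal is living and takes 1/16.
Yasmin predeceased; the 1/16 allotted to Yasmin's branch passes to Yasmin's issue by representation.
The 1/16 is divided into 4 equal shares of 1/64 among Ghada, Samir, Widad, Amira.
Ghada is living and takes 1/64.
Samir is living and takes 1/64.
Widad is living and takes 1/64.
Amira is living and takes 1/64.
Fahad is living and takes 1/16.
Maysoon is living and takes 1/16.
Nabil predeceased; the 1/4 allotted to Nabil's branch passes to Nabil's issue by representation.
The 1/4 is divided into 3 equal shares of 1/12 among Ibtisam, Farouk, Layth.
Ibtisam is living and takes 1/12.
Farouk predeceased; the 1/12 allotted to Farouk's branch passes to Farouk's issue by representation.
The 1/12 is divided into 2 equal shares of 1/24 among Karim, Rashida.
Karim is living and takes 1/24.
Rashida is living and takes 1/24.
Layth is living and takes 1/12.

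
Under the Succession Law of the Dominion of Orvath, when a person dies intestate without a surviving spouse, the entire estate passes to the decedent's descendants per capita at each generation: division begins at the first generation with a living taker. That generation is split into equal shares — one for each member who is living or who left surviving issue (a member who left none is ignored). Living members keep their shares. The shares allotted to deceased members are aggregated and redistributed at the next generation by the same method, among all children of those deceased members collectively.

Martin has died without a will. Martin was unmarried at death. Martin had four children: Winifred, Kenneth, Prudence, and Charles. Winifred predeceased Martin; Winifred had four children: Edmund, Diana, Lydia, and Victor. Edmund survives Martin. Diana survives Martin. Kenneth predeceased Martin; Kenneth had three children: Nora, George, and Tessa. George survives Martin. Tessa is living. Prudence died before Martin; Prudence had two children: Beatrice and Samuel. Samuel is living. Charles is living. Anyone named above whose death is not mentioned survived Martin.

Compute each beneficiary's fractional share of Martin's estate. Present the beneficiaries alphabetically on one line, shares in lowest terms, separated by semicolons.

There is no surviving spouse, so the entire estate passes to Martin's descendants per capita at each generation.
At generation 1 (Winifred, Kenneth, Prudence, Charles) there are 4 shares of (1)/4 = 1/4 each.
Living: Charles — each takes 1/4.
Deceased: Winifred, Kenneth, and Prudence. Their combined 3/4 is pooled and carried to generation 2.
At generation 2 (Edmund, Diana, Lydia, Victor, Nora, George, Tessa, Beatrice, Samuel) there are 9 shares of (3/4)/9 = 1/12 each.
Living: Edmund, Diana, Lydia, Victor, Nora, George, Tessa, Beatrice, and Samuel — each takes 1/12.

Beatrice 1/12; Charles 1/4; Diana 1/12; Edmund 1/12; George 1/12; Lydia 1/12; Nora 1/12; Samuel 1/12; Tessa 1/12; Victor 1/12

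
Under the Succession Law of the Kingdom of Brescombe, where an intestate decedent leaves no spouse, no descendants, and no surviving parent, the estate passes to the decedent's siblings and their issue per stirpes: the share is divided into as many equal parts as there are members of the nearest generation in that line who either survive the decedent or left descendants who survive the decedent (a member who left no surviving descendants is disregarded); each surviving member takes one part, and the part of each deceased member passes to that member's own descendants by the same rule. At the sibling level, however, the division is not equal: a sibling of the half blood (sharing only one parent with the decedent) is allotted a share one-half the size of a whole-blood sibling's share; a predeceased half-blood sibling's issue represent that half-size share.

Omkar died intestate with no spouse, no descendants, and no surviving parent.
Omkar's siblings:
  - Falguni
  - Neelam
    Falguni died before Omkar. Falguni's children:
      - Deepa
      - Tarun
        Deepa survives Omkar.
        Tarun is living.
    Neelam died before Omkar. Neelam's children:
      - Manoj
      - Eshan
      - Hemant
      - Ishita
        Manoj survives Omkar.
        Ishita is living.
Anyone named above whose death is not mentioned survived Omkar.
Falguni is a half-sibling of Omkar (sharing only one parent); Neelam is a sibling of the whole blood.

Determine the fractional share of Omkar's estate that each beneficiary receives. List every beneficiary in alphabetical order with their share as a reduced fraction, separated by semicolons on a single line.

No spouse, descendants, or parent survives, so the estate passes to Omkar's siblings per stirpes.
Half-blood siblings count for one-half the weight of whole-blood siblings at the initial division.
Dividing 1 in proportion to weights (total weight 3/2): Falguni (weight 1/2) → 1/3; Neelam (weight 1) → 2/3.
Falguni predeceased; the 1/3 allotted to Falguni's branch passes to Falguni's issue by representation.
The 1/3 is divided into 2 equal shares of 1/6 among Deepa, Tarun.
Deepa is living and takes 1/6.
Tarun is living and takes 1/6.
Neelam predeceased; the 2/3 allotted to Neelam's branch passes to Neelam's issue by representation.
The 2/3 is divided into 4 equal shares of 1/6 among Manoj, Eshan, Hemant, Ishita.
Manoj is living and takes 1/6.
Eshan is living and takes 1/6.
Hemant is living and takes 1/6.
Ishita is living and takes 1/6.

Deepa 1/6; Eshan 1/6; Hemant 1/6; Ishita 1/6; Manoj 1/6; Tarun 1/6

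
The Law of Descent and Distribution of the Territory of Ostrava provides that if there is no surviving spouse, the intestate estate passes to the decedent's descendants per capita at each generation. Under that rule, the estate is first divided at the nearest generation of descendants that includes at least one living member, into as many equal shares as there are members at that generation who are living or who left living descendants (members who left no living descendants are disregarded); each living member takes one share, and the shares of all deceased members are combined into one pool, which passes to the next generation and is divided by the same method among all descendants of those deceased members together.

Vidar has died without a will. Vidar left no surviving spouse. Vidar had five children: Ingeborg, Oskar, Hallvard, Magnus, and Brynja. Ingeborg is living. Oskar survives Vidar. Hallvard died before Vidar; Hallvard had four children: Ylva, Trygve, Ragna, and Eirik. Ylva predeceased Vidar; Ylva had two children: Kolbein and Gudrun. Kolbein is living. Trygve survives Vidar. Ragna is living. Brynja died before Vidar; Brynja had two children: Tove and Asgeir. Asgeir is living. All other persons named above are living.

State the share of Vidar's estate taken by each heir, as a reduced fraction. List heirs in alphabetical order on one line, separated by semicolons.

Asgeir 1/15; Eirik 1/15; Gudrun 1/30; Ingeborg 1/5; Kolbein 1/30; Magnus 1/5; Oskar 1/5; Ragna 1/15; Tove 1/15; Trygve 1/15

There is no surviving spouse, so the entire estate passes to Vidar's descendants per capita at each generation.
At generation 1 (Ingeborg, Oskar, Hallvard, Magnus, Brynja) there are 5 shares of (1)/5 = 1/5 each.
Living: Ingeborg, Oskar, and Magnus — each takes 1/5.
Deceased: Hallvard and Brynja. Their combined 2/5 is pooled and carried to generation 2.
At generation 2 (Ylva, Trygve, Ragna, Eirik, Tove, Asgeir) there are 6 shares of (2/5)/6 = 1/15 each.
Living: Trygve, Ragna, Eirik, Tove, and Asgeir — each takes 1/15.
Deceased: Ylva. That 1/15 share is carried to generation 3.
At generation 3 (Kolbein, Gudrun) there are 2 shares of (1/15)/2 = 1/30 each.
Living: Kolbein and Gudrun — each takes 1/30.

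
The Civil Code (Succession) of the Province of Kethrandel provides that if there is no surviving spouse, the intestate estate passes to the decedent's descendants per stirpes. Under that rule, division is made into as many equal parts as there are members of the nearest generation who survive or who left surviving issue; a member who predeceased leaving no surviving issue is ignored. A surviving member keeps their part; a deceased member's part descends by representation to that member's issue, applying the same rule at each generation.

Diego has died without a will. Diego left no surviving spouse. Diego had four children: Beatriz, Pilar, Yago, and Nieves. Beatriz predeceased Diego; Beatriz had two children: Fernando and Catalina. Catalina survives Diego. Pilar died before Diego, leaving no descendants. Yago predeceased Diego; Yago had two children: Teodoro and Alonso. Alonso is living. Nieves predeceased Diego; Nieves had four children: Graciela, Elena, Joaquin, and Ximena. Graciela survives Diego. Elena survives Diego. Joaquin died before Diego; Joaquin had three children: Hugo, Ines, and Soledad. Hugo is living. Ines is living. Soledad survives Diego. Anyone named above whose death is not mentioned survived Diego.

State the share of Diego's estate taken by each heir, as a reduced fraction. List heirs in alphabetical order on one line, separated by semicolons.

There is no surviving spouse, so the entire estate passes to Diego's descendants per stirpes.
Pilar left no surviving issue, so that branch lapses and is disregarded.
The estate is divided into 3 equal shares of 1/3 among Beatriz, Yago, Nieves.
Beatriz predeceased; the 1/3 allotted to Beatriz's branch passes to Beatriz's issue by representation.
The 1/3 is divided into 2 equal shares of 1/6 among Fernando, Catalina.
Fernando is living and takes 1/6.
Catalina is living and takes 1/6.
Yago predeceased; the 1/3 allotted to Yago's branch passes to Yago's issue by representation.
The 1/3 is divided into 2 equal shares of 1/6 among Teodoro, Alonso.
Teodoro is living and takes 1/6.
Alonso is living and takes 1/6.
Nieves predeceased; the 1/3 allotted to Nieves's branch passes to Nieves's issue by representation.
The 1/3 is divided into 4 equal shares of 1/12 among Graciela, Elena, Joaquin, Ximena.
Graciela is living and takes 1/12.
Elena is living and takes 1/12.
Joaquin predeceased; the 1/12 allotted to Joaquin's branch passes to Joaquin's issue by representation.
The 1/12 is divided into 3 equal shares of 1/36 among Hugo, Ines, Soledad.
Hugo is living and takes 1/36.
Ines is living and takes 1/36.
Soledad is living and takes 1/36.
Ximena is living and takes 1/12.

Alonso 1/6; Catalina 1/6; Elena 1/12; Fernando 1/6; Graciela 1/12; Hugo 1/36; Ines 1/36; Soledad 1/36; Teodoro 1/6; Ximena 1/12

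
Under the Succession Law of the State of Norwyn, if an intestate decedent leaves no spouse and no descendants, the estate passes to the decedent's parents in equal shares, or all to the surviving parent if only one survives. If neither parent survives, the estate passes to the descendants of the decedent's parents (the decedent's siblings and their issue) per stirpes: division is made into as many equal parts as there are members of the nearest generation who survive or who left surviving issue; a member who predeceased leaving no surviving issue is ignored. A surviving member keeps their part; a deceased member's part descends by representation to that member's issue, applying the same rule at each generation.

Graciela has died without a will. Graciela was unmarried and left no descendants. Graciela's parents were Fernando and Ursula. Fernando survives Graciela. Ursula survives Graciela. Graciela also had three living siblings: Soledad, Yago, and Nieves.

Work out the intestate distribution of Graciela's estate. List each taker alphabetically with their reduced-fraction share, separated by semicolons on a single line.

Fernando 1/2; Ursula 1/2

Both parents survive, so Fernando and Ursula each take 1/2. The siblings take nothing because a surviving parent has priority.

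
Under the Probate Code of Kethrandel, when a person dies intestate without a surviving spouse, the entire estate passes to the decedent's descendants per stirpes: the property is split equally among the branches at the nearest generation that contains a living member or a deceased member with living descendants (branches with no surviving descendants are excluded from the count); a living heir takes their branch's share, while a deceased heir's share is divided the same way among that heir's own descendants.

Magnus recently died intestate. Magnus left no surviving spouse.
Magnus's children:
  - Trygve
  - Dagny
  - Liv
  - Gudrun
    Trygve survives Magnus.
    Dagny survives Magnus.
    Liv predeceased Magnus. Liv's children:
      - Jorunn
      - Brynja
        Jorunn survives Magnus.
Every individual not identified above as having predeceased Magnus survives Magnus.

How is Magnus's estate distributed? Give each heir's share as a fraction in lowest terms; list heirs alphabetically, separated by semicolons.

Brynja 1/8; Dagny 1/4; Gudrun 1/4; Jorunn 1/8; Trygve 1/4

There is no surviving spouse, so the entire estate passes to Magnus's descendants per stirpes.
The estate is divided into 4 equal shares of 1/4 among Trygve, Dagny, Liv, Gudrun.
Trygve is living and takes 1/4.
Dagny is living and takes 1/4.
Liv predeceased; the 1/4 allotted to Liv's branch passes to Liv's issue by representation.
The 1/4 is divided into 2 equal shares of 1/8 among Jorunn, Brynja.
Jorunn is living and takes 1/8.
Brynja is living and takes 1/8.
Gudrun is living and takes 1/4.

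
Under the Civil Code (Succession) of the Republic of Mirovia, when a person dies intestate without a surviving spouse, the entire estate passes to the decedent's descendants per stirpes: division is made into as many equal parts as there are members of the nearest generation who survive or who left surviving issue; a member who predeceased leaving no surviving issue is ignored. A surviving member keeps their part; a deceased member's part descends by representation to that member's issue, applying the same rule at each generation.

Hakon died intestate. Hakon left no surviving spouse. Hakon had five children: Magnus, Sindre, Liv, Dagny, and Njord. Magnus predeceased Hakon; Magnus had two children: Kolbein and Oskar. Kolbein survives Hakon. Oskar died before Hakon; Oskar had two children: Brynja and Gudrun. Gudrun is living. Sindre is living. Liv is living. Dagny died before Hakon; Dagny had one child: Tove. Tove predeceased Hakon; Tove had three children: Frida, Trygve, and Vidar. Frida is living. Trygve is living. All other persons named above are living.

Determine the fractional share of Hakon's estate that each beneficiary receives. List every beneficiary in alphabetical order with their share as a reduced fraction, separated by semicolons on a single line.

Brynja 1/20; Frida 1/15; Gudrun 1/20; Kolbein 1/10; Liv 1/5; Njord 1/5; Sindre 1/5; Trygve 1/15; Vidar 1/15

There is no surviving spouse, so the entire estate passes to Hakon's descendants per stirpes.
The estate is divided into 5 equal shares of 1/5 among Magnus, Sindre, Liv, Dagny, Njord.
Magnus predeceased; the 1/5 allotted to Magnus's branch passes to Magnus's issue by representation.
The 1/5 is divided into 2 equal shares of 1/10 among Kolbein, Oskar.
Kolbein is living and takes 1/10.
Oskar predeceased; the 1/10 allotted to Oskar's branch passes to Oskar's issue by representation.
The 1/10 is divided into 2 equal shares of 1/20 among Brynja, Gudrun.
Brynja is living and takes 1/20.
Gudrun is living and takes 1/20.
Sindre is living and takes 1/5.
Liv is living and takes 1/5.
Dagny predeceased; the 1/5 allotted to Dagny's branch passes to Dagny's issue by representation.
Tove's line is the sole branch at this level, so the full 1/5 passes to Tove's issue by representation.
The 1/5 is divided into 3 equal shares of 1/15 among Frida, Trygve, Vidar.
Frida is living and takes 1/15.
Trygve is living and takes 1/15.
Vidar is living and takes 1/15.
Njord is living and takes 1/5.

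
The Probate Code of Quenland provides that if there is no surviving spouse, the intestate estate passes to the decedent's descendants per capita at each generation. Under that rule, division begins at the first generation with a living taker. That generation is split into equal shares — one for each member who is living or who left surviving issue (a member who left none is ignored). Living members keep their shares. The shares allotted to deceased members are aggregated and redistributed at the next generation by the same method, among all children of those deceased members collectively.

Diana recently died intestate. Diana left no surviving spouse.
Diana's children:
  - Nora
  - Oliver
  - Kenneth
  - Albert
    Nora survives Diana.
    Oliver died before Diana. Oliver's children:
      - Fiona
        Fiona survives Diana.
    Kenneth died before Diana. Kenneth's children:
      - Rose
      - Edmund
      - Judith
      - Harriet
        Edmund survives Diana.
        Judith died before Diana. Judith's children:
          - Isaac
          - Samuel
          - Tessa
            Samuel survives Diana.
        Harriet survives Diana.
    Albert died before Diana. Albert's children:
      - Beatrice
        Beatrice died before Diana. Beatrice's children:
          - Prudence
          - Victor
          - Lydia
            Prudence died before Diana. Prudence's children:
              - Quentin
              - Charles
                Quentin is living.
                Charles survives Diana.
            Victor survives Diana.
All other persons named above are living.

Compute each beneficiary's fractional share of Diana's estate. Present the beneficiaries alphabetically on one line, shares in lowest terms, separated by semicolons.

There is no surviving spouse, so the entire estate passes to Diana's descendants per capita at each generation.
At generation 1 (Nora, Oliver, Kenneth, Albert) there are 4 shares of (1)/4 = 1/4 each.
Living: Nora — each takes 1/4.
Deceased: Oliver, Kenneth, and Albert. Their combined 3/4 is pooled and carried to generation 2.
At generation 2 (Fiona, Rose, Edmund, Judith, Harriet, Beatrice) there are 6 shares of (3/4)/6 = 1/8 each.
Living: Fiona, Rose, Edmund, and Harriet — each takes 1/8.
Deceased: Judith and Beatrice. Their combined 1/4 is pooled and carried to generation 3.
At generation 3 (Isaac, Samuel, Tessa, Prudence, Victor, Lydia) there are 6 shares of (1/4)/6 = 1/24 each.
Living: Isaac, Samuel, Tessa, Victor, and Lydia — each takes 1/24.
Deceased: Prudence. That 1/24 share is carried to generation 4.
At generation 4 (Quentin, Charles) there are 2 shares of (1/24)/2 = 1/48 each.
Living: Quentin and Charles — each takes 1/48.

Charles 1/48; Edmund 1/8; Fiona 1/8; Harriet 1/8; Isaac 1/24; Lydia 1/24; Nora 1/4; Quentin 1/48; Rose 1/8; Samuel 1/24; Tessa 1/24; Victor 1/24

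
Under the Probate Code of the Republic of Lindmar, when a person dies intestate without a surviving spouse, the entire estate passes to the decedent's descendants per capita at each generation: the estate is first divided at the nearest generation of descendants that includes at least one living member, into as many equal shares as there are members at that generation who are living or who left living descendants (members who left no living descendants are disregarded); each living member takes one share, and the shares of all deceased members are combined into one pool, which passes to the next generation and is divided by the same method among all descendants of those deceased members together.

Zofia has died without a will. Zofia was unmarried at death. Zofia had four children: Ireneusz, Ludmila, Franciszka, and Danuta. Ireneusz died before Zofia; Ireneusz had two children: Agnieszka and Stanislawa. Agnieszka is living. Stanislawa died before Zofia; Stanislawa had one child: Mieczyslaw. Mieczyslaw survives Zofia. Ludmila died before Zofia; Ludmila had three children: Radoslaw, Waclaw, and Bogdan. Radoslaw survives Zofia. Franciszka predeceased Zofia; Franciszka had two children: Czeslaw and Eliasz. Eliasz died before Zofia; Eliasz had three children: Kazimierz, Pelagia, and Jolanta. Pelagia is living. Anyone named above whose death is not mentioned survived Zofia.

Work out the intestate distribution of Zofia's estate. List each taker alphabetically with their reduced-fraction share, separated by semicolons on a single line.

Agnieszka 3/28; Bogdan 3/28; Czeslaw 3/28; Danuta 1/4; Jolanta 3/56; Kazimierz 3/56; Mieczyslaw 3/56; Pelagia 3/56; Radoslaw 3/28; Waclaw 3/28

There is no surviving spouse, so the entire estate passes to Zofia's descendants per capita at each generation.
At generation 1 (Ireneusz, Ludmila, Franciszka, Danuta) there are 4 shares of (1)/4 = 1/4 each.
Living: Danuta — each takes 1/4.
Deceased: Ireneusz, Ludmila, and Franciszka. Their combined 3/4 is pooled and carried to generation 2.
At generation 2 (Agnieszka, Stanislawa, Radoslaw, Waclaw, Bogdan, Czeslaw, Eliasz) there are 7 shares of (3/4)/7 = 3/28 each.
Living: Agnieszka, Radoslaw, Waclaw, Bogdan, and Czeslaw — each takes 3/28.
Deceased: Stanislawa and Eliasz. Their combined 3/14 is pooled and carried to generation 3.
At generation 3 (Mieczyslaw, Kazimierz, Pelagia, Jolanta) there are 4 shares of (3/14)/4 = 3/56 each.
Living: Mieczyslaw, Kazimierz, Pelagia, and Jolanta — each takes 3/56.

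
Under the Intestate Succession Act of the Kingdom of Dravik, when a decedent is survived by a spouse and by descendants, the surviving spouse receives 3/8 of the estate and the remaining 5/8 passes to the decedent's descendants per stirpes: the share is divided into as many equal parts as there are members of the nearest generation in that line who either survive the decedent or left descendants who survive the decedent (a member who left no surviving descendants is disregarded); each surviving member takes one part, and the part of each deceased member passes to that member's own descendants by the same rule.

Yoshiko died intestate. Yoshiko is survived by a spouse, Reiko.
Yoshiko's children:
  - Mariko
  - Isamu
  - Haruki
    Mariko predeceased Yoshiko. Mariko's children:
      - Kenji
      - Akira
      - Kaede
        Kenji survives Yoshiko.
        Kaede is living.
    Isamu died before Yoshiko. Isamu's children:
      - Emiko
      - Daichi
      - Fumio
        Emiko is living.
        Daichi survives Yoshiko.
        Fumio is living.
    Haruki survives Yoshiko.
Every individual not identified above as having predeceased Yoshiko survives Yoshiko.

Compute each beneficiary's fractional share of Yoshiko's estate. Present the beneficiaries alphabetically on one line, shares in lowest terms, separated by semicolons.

Reiko, as surviving spouse, takes 3/8.
The remaining 5/8 passes to Yoshiko's descendants per stirpes.
The 5/8 is divided into 3 equal shares of 5/24 among Mariko, Isamu, Haruki.
Mariko predeceased; the 5/24 allotted to Mariko's branch passes to Mariko's issue by representation.
The 5/24 is divided into 3 equal shares of 5/72 among Kenji, Akira, Kaede.
Kenji is living and takes 5/72.
Akira is living and takes 5/72.
Kaede is living and takes 5/72.
Isamu predeceased; the 5/24 allotted to Isamu's branch passes to Isamu's issue by representation.
The 5/24 is divided into 3 equal shares of 5/72 among Emiko, Daichi, Fumio.
Emiko is living and takes 5/72.
Daichi is living and takes 5/72.
Fumio is living and takes 5/72.
Haruki is living and takes 5/24.

Akira 5/72; Daichi 5/72; Emiko 5/72; Fumio 5/72; Haruki 5/24; Kaede 5/72; Kenji 5/72; Reiko 3/8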